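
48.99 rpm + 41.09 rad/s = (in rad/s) 46.22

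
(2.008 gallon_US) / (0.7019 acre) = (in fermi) 2.676e+09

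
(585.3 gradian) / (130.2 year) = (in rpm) 2.138e-08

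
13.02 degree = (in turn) 0.03617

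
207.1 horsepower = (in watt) 1.544e+05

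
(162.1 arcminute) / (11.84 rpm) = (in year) 1.206e-09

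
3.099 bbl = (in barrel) 3.099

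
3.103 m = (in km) 0.003103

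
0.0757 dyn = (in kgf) 7.719e-08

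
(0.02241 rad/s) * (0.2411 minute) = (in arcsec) 6.687e+04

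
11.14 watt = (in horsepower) 0.01494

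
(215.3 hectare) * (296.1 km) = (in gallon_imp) 1.402e+14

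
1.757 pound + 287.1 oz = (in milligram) 8.936e+06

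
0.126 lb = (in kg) 0.05715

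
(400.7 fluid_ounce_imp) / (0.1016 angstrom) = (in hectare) 1.121e+05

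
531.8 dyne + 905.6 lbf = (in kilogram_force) 410.8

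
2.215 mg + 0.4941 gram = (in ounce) 0.01751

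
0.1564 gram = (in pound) 0.0003448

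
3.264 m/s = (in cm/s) 326.4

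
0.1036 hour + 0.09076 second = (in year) 1.183e-05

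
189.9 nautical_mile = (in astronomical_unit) 2.351e-06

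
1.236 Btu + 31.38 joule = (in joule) 1335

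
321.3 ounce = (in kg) 9.109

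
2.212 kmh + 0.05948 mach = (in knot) 40.56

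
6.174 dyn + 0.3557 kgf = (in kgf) 0.3557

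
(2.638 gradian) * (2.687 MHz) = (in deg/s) 6.379e+06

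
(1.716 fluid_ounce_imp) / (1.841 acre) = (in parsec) 2.121e-25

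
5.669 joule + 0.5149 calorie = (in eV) 4.883e+19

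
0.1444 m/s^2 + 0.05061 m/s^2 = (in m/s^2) 0.195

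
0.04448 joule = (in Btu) 4.216e-05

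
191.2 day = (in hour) 4589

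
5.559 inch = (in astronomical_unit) 9.439e-13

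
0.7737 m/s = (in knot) 1.504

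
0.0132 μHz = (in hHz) 1.32e-10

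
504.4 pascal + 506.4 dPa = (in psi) 0.0805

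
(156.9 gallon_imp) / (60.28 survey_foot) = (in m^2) 0.03882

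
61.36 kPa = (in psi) 8.9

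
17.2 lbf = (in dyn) 7.651e+06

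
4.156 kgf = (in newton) 40.76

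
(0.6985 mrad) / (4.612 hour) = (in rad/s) 4.207e-08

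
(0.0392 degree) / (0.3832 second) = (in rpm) 0.01705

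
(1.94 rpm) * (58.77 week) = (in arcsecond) 1.489e+12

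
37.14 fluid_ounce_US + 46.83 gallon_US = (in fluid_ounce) 6031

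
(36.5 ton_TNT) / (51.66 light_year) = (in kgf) 3.186e-08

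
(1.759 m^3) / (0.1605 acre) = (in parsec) 8.777e-20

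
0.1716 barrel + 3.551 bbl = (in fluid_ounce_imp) 2.083e+04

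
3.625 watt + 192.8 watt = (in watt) 196.4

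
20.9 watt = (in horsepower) 0.02803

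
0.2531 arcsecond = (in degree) 7.031e-05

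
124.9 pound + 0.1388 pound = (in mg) 5.672e+07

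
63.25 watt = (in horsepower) 0.08482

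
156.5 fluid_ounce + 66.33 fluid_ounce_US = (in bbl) 0.04145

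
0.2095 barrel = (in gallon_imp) 7.327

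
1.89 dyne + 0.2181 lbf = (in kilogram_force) 0.09893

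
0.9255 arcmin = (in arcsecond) 55.53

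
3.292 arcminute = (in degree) 0.05487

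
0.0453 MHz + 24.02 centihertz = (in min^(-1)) 2.718e+06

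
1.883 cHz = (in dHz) 0.1883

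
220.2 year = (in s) 6.944e+09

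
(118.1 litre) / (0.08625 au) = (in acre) 2.262e-15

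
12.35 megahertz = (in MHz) 12.35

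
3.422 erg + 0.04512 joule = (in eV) 2.816e+17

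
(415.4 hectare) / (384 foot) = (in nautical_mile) 19.16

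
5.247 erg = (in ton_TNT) 1.254e-16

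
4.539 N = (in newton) 4.539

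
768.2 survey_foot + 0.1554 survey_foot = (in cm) 2.342e+04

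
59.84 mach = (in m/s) 2.038e+04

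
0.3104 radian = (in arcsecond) 6.402e+04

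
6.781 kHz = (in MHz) 0.006781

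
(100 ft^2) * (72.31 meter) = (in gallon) 1.775e+05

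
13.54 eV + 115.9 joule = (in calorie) 27.7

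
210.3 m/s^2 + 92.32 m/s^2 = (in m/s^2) 302.6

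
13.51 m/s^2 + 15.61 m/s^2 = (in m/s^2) 29.12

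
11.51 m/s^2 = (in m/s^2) 11.51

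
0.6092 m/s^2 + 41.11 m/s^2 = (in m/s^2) 41.72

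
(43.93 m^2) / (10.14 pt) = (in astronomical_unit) 8.209e-08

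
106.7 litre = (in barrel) 0.6711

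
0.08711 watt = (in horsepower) 0.0001168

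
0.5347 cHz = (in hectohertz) 5.347e-05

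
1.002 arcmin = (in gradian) 0.01856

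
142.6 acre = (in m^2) 5.771e+05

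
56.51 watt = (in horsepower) 0.07578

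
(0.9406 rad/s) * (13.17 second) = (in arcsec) 2.555e+06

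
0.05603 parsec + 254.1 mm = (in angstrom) 1.729e+25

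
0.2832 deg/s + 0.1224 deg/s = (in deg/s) 0.4056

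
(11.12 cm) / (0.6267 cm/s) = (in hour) 0.004929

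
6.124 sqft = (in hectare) 5.689e-05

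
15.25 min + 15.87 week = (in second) 9.599e+06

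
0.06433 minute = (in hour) 0.001072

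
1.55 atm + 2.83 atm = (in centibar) 443.8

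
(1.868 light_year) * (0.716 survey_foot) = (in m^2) 3.857e+15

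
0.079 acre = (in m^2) 319.7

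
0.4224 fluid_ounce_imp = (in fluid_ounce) 0.4058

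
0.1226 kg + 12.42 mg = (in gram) 122.6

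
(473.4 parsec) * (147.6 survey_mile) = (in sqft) 3.735e+25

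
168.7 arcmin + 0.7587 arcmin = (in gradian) 3.138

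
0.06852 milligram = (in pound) 1.511e-07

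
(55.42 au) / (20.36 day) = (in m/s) 4.713e+06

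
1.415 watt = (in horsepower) 0.001898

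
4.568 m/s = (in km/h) 16.44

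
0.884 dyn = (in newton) 8.84e-06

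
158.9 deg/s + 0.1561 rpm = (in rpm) 26.64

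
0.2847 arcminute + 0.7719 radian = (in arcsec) 1.592e+05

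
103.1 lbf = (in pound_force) 103.1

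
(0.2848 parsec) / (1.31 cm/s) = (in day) 7.764e+12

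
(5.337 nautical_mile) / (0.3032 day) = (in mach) 0.001108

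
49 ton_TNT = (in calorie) 4.9e+10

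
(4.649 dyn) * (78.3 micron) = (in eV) 2.272e+10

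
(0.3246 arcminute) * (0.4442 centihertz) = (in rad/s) 4.194e-07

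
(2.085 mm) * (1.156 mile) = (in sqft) 41.75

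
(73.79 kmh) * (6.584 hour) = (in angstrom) 4.858e+15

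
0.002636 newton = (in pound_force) 0.0005926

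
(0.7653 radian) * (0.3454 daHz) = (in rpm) 25.24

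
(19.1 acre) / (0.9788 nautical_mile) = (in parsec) 1.382e-15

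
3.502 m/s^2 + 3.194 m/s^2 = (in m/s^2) 6.696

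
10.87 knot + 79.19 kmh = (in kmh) 99.32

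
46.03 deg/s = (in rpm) 7.672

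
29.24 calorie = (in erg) 1.223e+09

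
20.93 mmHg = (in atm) 0.02754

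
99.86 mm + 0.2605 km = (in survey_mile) 0.1619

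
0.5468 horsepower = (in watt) 407.7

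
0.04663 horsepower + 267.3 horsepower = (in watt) 1.994e+05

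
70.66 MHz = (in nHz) 7.066e+16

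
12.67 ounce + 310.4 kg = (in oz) 1.096e+04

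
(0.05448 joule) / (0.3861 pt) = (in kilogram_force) 40.79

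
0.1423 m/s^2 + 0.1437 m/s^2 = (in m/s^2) 0.286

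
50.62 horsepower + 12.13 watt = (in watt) 3.776e+04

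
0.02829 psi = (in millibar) 1.951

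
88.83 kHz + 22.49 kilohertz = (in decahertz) 1.113e+04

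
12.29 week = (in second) 7.433e+06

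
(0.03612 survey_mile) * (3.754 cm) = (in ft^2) 23.49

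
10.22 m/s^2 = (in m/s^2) 10.22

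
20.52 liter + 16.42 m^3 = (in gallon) 4343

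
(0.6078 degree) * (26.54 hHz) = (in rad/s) 28.15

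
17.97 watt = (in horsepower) 0.0241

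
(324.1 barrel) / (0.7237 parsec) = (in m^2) 2.307e-15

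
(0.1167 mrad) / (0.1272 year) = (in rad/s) 2.909e-11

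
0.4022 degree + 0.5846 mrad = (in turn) 0.00121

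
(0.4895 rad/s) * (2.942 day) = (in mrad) 1.244e+08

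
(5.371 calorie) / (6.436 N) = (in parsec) 1.132e-16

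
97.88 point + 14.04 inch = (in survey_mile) 0.000243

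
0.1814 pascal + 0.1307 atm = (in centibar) 13.24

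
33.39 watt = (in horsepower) 0.04478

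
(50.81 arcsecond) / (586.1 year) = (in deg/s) 7.636e-13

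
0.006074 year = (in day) 2.217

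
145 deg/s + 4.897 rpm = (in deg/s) 174.4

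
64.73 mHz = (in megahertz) 6.473e-08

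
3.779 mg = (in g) 0.003779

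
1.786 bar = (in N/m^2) 1.786e+05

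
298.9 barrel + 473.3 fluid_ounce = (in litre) 4.754e+04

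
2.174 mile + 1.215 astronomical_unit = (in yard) 1.988e+11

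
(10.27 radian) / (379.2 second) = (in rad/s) 0.02708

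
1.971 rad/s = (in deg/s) 112.9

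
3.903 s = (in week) 6.453e-06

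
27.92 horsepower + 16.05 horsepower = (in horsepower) 43.97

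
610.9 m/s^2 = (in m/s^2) 610.9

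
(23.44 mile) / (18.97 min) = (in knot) 64.42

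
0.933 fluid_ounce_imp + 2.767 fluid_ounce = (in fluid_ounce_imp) 3.813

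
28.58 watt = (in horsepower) 0.03833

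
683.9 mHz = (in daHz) 0.06839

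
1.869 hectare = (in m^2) 1.869e+04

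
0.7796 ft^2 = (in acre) 1.79e-05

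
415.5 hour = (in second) 1.496e+06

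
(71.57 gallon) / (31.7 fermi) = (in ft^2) 9.199e+13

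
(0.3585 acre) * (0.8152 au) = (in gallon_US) 4.674e+16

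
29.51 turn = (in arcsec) 3.824e+07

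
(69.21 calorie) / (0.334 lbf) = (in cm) 1.949e+04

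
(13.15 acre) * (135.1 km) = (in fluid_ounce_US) 2.431e+14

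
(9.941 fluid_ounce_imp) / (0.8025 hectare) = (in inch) 1.386e-06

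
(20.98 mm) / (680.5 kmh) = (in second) 0.000111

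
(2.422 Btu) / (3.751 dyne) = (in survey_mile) 4.233e+04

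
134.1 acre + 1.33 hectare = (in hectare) 55.6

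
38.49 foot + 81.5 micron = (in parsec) 3.802e-16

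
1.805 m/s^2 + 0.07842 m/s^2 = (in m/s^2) 1.883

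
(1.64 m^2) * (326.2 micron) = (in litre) 0.535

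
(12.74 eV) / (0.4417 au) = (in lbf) 6.944e-30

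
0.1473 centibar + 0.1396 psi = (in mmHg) 8.324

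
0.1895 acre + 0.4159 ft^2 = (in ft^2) 8255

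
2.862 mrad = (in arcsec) 590.3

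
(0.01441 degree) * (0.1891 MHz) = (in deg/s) 2725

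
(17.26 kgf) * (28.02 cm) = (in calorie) 11.34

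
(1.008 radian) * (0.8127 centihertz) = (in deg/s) 0.4694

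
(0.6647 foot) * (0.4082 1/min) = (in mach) 4.048e-06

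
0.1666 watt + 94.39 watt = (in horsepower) 0.1268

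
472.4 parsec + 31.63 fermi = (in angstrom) 1.458e+29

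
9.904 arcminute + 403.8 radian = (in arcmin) 1.388e+06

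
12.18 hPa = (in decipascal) 1.218e+04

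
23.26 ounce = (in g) 659.4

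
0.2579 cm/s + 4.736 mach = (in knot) 3135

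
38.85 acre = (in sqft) 1.692e+06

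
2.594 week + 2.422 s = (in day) 18.16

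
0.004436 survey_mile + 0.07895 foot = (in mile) 0.004451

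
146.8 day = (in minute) 2.114e+05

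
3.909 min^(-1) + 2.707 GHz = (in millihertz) 2.707e+12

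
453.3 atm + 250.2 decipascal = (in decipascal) 4.593e+08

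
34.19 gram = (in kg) 0.03419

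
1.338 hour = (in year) 0.0001527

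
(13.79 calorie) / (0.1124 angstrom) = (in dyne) 5.133e+17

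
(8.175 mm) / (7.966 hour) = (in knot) 5.541e-07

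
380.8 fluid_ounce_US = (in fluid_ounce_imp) 396.4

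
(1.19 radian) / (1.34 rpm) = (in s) 8.48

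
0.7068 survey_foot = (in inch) 8.482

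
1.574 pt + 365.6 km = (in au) 2.444e-06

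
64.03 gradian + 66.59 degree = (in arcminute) 7453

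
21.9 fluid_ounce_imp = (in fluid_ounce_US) 21.04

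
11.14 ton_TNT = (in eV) 2.909e+29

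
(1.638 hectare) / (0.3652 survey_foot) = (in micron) 1.472e+11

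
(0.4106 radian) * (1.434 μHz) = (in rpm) 5.623e-06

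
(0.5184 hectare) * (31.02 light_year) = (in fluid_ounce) 5.144e+25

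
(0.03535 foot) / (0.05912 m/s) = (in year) 5.779e-09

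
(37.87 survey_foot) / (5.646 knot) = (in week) 6.571e-06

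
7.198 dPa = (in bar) 7.198e-06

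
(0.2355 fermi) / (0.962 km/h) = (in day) 1.02e-20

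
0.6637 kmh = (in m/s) 0.1844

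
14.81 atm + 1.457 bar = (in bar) 16.46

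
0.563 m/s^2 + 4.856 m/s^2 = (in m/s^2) 5.419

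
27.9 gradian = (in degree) 25.11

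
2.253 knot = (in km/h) 4.173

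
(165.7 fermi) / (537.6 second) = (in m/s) 3.082e-16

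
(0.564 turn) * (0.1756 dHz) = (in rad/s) 0.06223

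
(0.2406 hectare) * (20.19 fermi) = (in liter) 4.858e-08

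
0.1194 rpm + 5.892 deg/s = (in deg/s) 6.608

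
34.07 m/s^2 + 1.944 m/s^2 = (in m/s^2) 36.01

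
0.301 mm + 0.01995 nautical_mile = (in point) 1.047e+05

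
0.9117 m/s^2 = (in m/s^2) 0.9117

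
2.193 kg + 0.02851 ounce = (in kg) 2.194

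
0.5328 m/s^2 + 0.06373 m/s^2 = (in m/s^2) 0.5965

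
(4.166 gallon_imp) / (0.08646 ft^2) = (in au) 1.576e-11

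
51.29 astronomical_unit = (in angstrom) 7.673e+22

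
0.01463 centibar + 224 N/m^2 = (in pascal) 238.6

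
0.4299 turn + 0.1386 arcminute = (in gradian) 172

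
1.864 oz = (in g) 52.84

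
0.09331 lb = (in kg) 0.04232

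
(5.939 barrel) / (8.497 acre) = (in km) 2.746e-08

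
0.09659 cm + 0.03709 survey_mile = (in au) 3.99e-10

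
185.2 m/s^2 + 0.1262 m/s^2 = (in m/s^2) 185.3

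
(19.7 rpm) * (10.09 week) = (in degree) 7.213e+08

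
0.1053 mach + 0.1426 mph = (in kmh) 129.3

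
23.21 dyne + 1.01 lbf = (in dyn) 4.493e+05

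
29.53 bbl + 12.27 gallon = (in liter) 4741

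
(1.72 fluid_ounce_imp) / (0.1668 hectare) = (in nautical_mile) 1.582e-11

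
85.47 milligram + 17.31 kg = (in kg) 17.31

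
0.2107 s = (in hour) 5.853e-05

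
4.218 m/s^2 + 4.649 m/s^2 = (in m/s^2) 8.867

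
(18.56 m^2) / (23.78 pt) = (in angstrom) 2.212e+13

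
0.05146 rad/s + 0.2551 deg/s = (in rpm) 0.5339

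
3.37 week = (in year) 0.06463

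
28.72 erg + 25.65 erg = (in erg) 54.37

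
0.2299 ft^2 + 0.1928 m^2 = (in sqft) 2.305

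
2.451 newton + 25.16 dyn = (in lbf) 0.5511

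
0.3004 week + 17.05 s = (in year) 0.005762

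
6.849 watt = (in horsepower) 0.009185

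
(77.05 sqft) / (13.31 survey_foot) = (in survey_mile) 0.001096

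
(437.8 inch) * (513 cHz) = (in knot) 110.9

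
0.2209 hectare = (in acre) 0.5459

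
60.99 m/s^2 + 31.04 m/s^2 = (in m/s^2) 92.03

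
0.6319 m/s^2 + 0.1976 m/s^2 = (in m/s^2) 0.8295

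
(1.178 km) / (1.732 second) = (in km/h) 2448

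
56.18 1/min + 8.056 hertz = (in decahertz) 0.8992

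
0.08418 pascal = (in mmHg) 0.0006314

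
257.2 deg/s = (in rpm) 42.87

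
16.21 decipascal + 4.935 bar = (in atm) 4.87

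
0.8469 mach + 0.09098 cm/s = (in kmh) 1038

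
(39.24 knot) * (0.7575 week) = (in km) 9248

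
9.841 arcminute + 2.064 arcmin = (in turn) 0.0005512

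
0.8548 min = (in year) 1.626e-06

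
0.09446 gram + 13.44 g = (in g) 13.53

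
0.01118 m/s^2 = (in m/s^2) 0.01118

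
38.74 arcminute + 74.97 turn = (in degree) 2.699e+04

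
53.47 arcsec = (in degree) 0.01485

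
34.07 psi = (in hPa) 2349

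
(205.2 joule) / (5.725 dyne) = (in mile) 2227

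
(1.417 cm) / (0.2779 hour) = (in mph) 3.168e-05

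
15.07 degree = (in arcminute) 904.2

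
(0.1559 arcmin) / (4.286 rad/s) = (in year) 3.355e-13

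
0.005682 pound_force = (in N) 0.02527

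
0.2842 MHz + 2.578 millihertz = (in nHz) 2.842e+14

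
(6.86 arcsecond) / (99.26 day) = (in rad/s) 3.878e-12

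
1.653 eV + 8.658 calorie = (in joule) 36.23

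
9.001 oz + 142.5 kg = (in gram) 1.428e+05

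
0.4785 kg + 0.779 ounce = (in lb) 1.104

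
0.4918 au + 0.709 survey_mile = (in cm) 7.357e+12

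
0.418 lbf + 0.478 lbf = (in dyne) 3.986e+05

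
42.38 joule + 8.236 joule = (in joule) 50.62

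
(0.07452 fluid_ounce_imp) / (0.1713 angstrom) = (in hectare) 12.36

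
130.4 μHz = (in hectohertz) 1.304e-06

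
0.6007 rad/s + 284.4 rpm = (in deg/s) 1741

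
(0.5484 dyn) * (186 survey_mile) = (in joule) 1.642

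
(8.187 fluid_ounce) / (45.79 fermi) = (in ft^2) 5.692e+10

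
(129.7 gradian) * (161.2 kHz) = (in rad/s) 3.284e+05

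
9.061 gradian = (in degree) 8.155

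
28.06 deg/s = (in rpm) 4.677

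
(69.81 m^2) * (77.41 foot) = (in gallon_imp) 3.623e+05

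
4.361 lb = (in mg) 1.978e+06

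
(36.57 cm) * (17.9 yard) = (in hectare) 0.0005986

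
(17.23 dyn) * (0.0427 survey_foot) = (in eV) 1.4e+13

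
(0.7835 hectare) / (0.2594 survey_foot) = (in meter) 9.91e+04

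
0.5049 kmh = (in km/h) 0.5049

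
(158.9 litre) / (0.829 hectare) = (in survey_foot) 6.289e-05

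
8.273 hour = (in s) 2.978e+04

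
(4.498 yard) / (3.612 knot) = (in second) 2.213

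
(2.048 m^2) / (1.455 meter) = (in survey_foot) 4.618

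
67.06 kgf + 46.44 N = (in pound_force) 158.3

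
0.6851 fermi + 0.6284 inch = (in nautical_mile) 8.618e-06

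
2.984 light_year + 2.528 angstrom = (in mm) 2.823e+19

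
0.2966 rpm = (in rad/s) 0.03106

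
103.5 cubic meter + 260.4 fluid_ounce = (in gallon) 2.734e+04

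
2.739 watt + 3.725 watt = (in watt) 6.464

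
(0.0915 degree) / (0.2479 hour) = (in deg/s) 0.0001025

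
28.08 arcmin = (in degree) 0.468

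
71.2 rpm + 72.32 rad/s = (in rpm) 761.8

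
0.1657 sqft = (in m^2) 0.01539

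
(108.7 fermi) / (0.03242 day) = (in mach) 1.14e-19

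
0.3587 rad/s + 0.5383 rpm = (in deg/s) 23.78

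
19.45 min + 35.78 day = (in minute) 5.154e+04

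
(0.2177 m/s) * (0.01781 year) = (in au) 8.173e-07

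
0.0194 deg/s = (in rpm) 0.003233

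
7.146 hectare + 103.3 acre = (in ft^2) 5.269e+06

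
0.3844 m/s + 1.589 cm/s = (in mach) 0.001176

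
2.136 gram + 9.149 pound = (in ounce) 146.5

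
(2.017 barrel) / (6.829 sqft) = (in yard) 0.5528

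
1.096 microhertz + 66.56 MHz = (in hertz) 6.656e+07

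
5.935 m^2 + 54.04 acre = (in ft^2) 2.354e+06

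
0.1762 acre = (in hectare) 0.07131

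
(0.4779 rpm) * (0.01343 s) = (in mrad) 0.6721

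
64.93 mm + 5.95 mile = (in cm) 9.576e+05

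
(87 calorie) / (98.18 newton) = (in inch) 146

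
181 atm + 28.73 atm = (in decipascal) 2.125e+08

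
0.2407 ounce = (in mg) 6824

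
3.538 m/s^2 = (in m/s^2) 3.538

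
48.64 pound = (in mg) 2.206e+07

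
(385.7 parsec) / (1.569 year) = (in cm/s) 2.405e+13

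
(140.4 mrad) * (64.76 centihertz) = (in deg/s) 5.21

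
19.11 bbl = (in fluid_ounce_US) 1.027e+05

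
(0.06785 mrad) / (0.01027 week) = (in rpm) 1.043e-07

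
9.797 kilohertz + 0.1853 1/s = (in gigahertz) 9.797e-06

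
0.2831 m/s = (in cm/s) 28.31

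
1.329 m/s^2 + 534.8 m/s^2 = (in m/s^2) 536.1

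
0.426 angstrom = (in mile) 2.647e-14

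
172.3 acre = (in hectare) 69.73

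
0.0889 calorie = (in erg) 3.72e+06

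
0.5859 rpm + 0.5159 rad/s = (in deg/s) 33.07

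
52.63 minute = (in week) 0.005221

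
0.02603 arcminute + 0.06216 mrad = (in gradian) 0.004439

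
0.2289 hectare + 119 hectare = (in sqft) 1.283e+07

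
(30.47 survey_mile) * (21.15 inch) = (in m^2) 2.634e+04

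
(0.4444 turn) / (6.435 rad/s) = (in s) 0.4339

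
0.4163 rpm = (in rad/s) 0.04359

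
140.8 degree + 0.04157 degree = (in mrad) 2458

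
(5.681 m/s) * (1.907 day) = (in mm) 9.36e+08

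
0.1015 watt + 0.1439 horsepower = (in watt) 107.4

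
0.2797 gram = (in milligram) 279.7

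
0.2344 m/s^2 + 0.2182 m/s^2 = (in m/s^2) 0.4526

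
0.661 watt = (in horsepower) 0.0008864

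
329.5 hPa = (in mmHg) 247.1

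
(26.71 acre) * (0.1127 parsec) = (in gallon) 9.93e+22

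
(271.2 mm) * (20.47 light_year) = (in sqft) 5.653e+17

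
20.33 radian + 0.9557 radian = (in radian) 21.29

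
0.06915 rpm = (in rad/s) 0.007241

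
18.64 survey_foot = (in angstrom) 5.681e+10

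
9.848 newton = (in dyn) 9.848e+05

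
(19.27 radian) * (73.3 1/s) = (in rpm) 1.349e+04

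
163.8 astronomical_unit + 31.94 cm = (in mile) 1.523e+10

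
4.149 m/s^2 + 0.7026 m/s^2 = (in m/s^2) 4.852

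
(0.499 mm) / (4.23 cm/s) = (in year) 3.741e-10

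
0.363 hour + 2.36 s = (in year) 4.151e-05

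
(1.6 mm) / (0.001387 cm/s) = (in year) 3.658e-06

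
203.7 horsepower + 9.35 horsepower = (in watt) 1.589e+05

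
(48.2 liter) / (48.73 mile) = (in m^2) 6.146e-07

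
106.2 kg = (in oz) 3746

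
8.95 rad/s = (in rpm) 85.47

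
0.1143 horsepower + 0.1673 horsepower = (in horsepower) 0.2816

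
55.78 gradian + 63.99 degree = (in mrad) 1993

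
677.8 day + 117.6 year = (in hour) 1.046e+06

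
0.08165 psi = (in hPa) 5.63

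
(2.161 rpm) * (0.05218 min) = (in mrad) 708.5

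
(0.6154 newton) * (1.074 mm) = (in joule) 0.0006609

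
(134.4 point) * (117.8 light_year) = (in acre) 1.306e+13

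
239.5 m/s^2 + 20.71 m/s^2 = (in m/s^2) 260.2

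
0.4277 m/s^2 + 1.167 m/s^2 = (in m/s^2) 1.595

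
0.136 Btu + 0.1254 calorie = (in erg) 1.44e+09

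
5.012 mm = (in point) 14.21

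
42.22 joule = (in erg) 4.222e+08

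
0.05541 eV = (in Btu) 8.414e-24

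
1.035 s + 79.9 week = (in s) 4.832e+07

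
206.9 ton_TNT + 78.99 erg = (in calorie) 2.069e+11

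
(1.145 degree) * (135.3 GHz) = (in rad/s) 2.704e+09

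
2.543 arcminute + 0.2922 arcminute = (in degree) 0.04725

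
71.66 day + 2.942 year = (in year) 3.138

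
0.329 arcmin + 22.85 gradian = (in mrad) 359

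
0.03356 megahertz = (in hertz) 3.356e+04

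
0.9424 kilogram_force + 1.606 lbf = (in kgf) 1.671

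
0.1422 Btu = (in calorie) 35.86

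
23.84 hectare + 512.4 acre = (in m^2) 2.312e+06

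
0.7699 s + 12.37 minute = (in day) 0.008599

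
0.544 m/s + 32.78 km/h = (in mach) 0.02834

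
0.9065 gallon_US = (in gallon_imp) 0.7548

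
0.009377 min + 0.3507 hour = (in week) 0.002088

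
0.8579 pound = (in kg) 0.3891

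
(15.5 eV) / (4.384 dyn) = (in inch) 2.23e-12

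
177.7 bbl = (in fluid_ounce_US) 9.553e+05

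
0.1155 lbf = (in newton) 0.5138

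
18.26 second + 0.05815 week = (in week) 0.05818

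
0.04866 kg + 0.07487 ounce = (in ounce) 1.791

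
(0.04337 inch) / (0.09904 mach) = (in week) 5.401e-11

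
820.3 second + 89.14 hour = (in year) 0.0102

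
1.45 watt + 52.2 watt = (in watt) 53.65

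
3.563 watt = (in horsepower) 0.004778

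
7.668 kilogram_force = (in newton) 75.2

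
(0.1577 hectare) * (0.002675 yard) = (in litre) 3857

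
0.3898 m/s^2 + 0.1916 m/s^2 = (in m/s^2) 0.5814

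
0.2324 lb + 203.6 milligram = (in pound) 0.2328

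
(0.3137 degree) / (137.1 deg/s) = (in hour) 6.356e-07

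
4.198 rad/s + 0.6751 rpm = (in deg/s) 244.6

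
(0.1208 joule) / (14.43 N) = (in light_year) 8.849e-19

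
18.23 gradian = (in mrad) 286.4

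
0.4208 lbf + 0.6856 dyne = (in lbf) 0.4208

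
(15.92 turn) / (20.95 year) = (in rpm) 1.446e-06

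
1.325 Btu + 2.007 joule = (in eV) 8.738e+21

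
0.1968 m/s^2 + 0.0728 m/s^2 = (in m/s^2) 0.2696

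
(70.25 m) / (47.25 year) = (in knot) 9.164e-08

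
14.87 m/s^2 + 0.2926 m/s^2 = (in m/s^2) 15.16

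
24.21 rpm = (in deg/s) 145.3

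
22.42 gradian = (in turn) 0.05605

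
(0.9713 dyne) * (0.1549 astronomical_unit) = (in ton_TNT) 5.379e-05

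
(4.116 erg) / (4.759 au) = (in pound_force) 1.3e-19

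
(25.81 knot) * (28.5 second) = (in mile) 0.2351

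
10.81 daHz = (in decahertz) 10.81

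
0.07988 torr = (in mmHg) 0.07988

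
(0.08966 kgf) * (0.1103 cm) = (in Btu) 9.192e-07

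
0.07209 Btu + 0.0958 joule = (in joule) 76.15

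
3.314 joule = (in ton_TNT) 7.921e-10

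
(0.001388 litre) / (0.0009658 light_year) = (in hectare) 1.519e-23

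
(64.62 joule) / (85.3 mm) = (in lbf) 170.3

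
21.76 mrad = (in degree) 1.247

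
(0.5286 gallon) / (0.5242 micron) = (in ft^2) 4.109e+04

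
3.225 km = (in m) 3225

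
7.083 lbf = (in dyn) 3.151e+06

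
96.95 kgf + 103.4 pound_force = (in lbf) 317.1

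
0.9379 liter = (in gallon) 0.2478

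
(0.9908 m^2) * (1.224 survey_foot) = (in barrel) 2.325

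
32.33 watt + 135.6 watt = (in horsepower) 0.2252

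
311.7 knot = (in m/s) 160.4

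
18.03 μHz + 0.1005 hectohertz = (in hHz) 0.1005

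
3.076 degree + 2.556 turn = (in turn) 2.565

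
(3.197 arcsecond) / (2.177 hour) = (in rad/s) 1.978e-09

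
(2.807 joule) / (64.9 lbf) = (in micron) 9723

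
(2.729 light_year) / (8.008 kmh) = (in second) 1.161e+16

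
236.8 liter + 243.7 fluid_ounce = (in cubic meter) 0.244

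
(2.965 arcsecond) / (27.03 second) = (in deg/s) 3.047e-05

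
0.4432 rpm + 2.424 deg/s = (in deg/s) 5.083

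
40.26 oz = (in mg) 1.141e+06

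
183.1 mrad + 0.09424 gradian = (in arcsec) 3.807e+04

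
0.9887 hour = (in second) 3559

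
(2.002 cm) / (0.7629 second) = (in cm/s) 2.624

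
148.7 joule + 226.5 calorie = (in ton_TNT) 2.62e-07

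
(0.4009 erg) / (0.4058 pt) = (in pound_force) 6.296e-05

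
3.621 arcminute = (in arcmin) 3.621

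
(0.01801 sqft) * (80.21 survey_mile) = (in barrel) 1358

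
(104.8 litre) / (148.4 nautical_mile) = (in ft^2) 4.104e-06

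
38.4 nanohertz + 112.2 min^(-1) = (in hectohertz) 0.0187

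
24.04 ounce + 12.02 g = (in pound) 1.529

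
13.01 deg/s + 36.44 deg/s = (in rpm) 8.242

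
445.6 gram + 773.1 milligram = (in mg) 4.464e+05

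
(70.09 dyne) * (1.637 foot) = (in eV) 2.183e+15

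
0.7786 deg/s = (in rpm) 0.1298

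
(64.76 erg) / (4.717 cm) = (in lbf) 3.086e-05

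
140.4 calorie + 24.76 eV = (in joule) 587.4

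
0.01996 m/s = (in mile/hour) 0.04465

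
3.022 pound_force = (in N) 13.44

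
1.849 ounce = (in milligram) 5.242e+04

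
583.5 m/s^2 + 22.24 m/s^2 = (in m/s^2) 605.7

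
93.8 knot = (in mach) 0.1417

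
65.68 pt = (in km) 2.317e-05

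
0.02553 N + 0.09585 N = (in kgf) 0.01238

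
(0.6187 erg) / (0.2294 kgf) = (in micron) 0.0275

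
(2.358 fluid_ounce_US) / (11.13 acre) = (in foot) 5.079e-09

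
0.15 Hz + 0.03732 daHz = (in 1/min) 31.39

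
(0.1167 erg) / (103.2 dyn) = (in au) 7.559e-17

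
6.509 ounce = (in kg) 0.1845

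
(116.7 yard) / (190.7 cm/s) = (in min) 0.9326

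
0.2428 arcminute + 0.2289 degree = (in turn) 0.0006471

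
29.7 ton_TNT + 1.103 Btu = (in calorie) 2.97e+10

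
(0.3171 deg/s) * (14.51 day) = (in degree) 3.975e+05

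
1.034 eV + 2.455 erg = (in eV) 1.532e+12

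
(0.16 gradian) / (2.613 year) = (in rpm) 2.912e-10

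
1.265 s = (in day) 1.464e-05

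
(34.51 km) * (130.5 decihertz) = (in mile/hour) 1.007e+06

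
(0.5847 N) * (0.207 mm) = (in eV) 7.554e+14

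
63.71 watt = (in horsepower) 0.08544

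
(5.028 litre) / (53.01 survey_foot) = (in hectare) 3.112e-08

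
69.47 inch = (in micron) 1.765e+06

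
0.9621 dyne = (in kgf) 9.811e-07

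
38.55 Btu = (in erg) 4.067e+11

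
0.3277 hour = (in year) 3.741e-05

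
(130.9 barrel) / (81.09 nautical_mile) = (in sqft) 0.001492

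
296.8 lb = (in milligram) 1.346e+08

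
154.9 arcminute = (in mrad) 45.06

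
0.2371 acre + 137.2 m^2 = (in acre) 0.271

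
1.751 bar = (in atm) 1.728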